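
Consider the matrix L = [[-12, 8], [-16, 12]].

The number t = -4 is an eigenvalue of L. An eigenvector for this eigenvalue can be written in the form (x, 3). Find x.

3

We need (L + 4I)v = 0.
L + 4I = [[-8, 8], [-16, 16]].
Row 1: (-8)·x + (8)·3 = 0
Row 2: (-16)·x + (16)·3 = 0
Solving gives x = 3.
Check: L·(3, 3) = (-12, -12) = -4·(3, 3).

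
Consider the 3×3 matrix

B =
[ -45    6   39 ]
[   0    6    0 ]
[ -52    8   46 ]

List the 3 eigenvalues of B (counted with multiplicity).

The characteristic polynomial is p(t) = det(tI - B).
Expanding along the first row, p(t) = t^3 - 7t^2 - 36t + 252.
Try t = 7: p(7) = 0, so 7 is a root.
Dividing by (t - 7) leaves t^2 - 36.
The quadratic factors as (t + 6)·(t - 6).
Eigenvalues: -6, 6, 7.

-6, 6, 7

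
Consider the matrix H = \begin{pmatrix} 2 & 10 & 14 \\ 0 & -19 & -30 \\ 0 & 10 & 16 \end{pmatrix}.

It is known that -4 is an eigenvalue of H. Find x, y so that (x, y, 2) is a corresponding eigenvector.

2, -4

We need (H + 4I)v = 0.
H + 4I = [[6, 10, 14], [0, -15, -30], [0, 10, 20]].
Row 1: (6)·x + (10)·y + (14)·2 = 0
Row 2: (0)·x + (-15)·y + (-30)·2 = 0
Row 3: (0)·x + (10)·y + (20)·2 = 0
Solving gives x = 2, y = -4.
Check: H·(2, -4, 2) = (-8, 16, -8) = -4·(2, -4, 2).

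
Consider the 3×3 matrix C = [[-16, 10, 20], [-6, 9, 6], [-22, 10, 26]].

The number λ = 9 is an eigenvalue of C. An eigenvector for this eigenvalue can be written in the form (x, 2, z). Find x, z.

We need (C - 9I)v = 0.
C - 9I = [[-25, 10, 20], [-6, 0, 6], [-22, 10, 17]].
Row 1: (-25)·x + (10)·2 + (20)·z = 0
Row 2: (-6)·x + (0)·2 + (6)·z = 0
Row 3: (-22)·x + (10)·2 + (17)·z = 0
Solving gives x = 4, z = 4.
Check: C·(4, 2, 4) = (36, 18, 36) = 9·(4, 2, 4).

4, 4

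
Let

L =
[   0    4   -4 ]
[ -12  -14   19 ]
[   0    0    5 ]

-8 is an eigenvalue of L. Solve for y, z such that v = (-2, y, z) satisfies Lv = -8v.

4, 0

We need (L + 8I)v = 0.
L + 8I = [[8, 4, -4], [-12, -6, 19], [0, 0, 13]].
Row 1: (8)·-2 + (4)·y + (-4)·z = 0
Row 2: (-12)·-2 + (-6)·y + (19)·z = 0
Row 3: (0)·-2 + (0)·y + (13)·z = 0
Solving gives y = 4, z = 0.
Check: L·(-2, 4, 0) = (16, -32, 0) = -8·(-2, 4, 0).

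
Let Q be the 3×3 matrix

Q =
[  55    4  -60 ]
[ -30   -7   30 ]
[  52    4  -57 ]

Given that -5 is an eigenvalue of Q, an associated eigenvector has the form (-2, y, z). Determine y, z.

We need (Q + 5I)v = 0.
Q + 5I = [[60, 4, -60], [-30, -2, 30], [52, 4, -52]].
Row 1: (60)·-2 + (4)·y + (-60)·z = 0
Row 2: (-30)·-2 + (-2)·y + (30)·z = 0
Row 3: (52)·-2 + (4)·y + (-52)·z = 0
Solving gives y = 0, z = -2.
Check: Q·(-2, 0, -2) = (10, 0, 10) = -5·(-2, 0, -2).

0, -2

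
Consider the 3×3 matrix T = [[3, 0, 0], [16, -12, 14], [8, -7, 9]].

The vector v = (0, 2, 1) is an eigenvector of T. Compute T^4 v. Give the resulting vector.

First find the eigenvalue: Tv = (0, -10, -5) = -5·(0, 2, 1), so λ = -5.
Then T^4 v = λ^4·v = (-5)^4·(0, 2, 1) = 625·(0, 2, 1) = (0, 1250, 625).

(0, 1250, 625)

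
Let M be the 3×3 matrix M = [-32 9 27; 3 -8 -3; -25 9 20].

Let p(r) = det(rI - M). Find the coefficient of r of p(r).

131

p(r) = r^3 + 20r^2 + 131r + 280.
The coefficient of r is 131.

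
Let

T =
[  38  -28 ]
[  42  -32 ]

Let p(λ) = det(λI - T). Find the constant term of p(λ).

p(λ) = λ^2 - 6λ - 40.
The constant term is -40.

-40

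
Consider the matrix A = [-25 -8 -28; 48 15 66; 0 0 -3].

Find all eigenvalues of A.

The characteristic polynomial is p(s) = det(sI - A).
Cofactor expansion gives p(s) = s^3 + 13s^2 + 39s + 27.
Try s = -1: p(-1) = 0, so -1 is a root.
Dividing by (s + 1) leaves s^2 + 12s + 27.
The quadratic factors as (s + 9)·(s + 3).
Eigenvalues: -9, -3, -1.

-9, -3, -1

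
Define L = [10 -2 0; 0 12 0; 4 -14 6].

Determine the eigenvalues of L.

6, 10, 12

The characteristic polynomial is p(μ) = det(μI - L).
Expanding the 3×3 determinant: p(μ) = μ^3 - 28μ^2 + 252μ - 720.
Since p(6) = 0, μ = 6 is a root.
Dividing by (μ - 6) leaves μ^2 - 22μ + 120.
The quadratic factors as (μ - 10)·(μ - 12).
Eigenvalues: 6, 10, 12.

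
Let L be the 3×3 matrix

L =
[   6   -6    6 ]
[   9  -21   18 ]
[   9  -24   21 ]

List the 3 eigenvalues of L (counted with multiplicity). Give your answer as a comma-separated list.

The characteristic polynomial is p(lambda) = det(lambda·I - L).
Expanding along the first row, p(lambda) = lambda^3 - 6·lambda^2 - 9·lambda + 54.
Rational-root test: lambda = -3 gives p(-3) = 0.
Factor out (lambda + 3): p(lambda) = (lambda + 3)·(lambda^2 - 9·lambda + 18).
The quadratic factors as (lambda - 3)·(lambda - 6).
Eigenvalues: -3, 3, 6.

-3, 3, 6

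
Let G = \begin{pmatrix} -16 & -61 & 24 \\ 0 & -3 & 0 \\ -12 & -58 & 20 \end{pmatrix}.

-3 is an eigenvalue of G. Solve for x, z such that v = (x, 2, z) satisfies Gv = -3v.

We need (G + 3I)v = 0.
G + 3I = [[-13, -61, 24], [0, 0, 0], [-12, -58, 23]].
Row 1: (-13)·x + (-61)·2 + (24)·z = 0
Row 2: (0)·x + (0)·2 + (0)·z = 0
Row 3: (-12)·x + (-58)·2 + (23)·z = 0
Solving gives x = -2, z = 4.
Check: G·(-2, 2, 4) = (6, -6, -12) = -3·(-2, 2, 4).

-2, 4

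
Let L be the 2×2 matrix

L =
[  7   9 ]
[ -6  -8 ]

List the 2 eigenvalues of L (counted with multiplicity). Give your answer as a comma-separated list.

det(L - sI) = (7 - s)(-8 - s) - (9)·(-6) = s^2 + s - 2.
This factors as (s + 2)·(s - 1) = 0.
Eigenvalues: -2, 1.

-2, 1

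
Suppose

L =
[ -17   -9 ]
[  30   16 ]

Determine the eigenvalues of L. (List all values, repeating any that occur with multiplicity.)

det(L - lambda·I) = (-17 - lambda)(16 - lambda) - (-9)·(30) = lambda^2 + lambda - 2.
This factors as (lambda + 2)·(lambda - 1) = 0.
Eigenvalues: -2, 1.

-2, 1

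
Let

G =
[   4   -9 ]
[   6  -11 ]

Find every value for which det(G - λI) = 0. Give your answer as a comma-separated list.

-5, -2

det(G - rI) = (4 - r)(-11 - r) - (-9)·(6) = r^2 + 7r + 10.
This factors as (r + 5)·(r + 2) = 0.
Eigenvalues: -5, -2.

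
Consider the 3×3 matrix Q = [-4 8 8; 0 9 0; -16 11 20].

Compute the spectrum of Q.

4, 9, 12

Set up det(rI - Q) = 0.
Expanding the 3×3 determinant: p(r) = r^3 - 25r^2 + 192r - 432.
Since p(4) = 0, r = 4 is a root.
Factor out (r - 4): p(r) = (r - 4)·(r^2 - 21r + 108).
The quadratic factors as (r - 9)·(r - 12).
Eigenvalues: 4, 9, 12.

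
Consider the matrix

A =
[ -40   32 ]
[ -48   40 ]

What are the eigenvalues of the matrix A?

-8, 8

det(A - λI) = (-40 - λ)(40 - λ) - (32)·(-48) = λ^2 - 64.
This factors as (λ + 8)·(λ - 8) = 0.
Eigenvalues: -8, 8.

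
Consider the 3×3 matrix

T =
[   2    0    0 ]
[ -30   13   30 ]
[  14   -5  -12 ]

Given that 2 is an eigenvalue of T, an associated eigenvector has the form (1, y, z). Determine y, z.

We need (T - 2I)v = 0.
T - 2I = [[0, 0, 0], [-30, 11, 30], [14, -5, -14]].
Row 1: (0)·1 + (0)·y + (0)·z = 0
Row 2: (-30)·1 + (11)·y + (30)·z = 0
Row 3: (14)·1 + (-5)·y + (-14)·z = 0
Solving gives y = 0, z = 1.
Check: T·(1, 0, 1) = (2, 0, 2) = 2·(1, 0, 1).

0, 1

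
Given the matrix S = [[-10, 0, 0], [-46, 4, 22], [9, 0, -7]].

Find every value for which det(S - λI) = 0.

-10, -7, 4

The characteristic polynomial is p(λ) = det(λI - S).
Expanding along the first row, p(λ) = λ^3 + 13λ^2 + 2λ - 280.
Rational-root test: λ = -10 gives p(-10) = 0.
Dividing by (λ + 10) leaves λ^2 + 3λ - 28.
The quadratic factors as (λ + 7)·(λ - 4).
Eigenvalues: -10, -7, 4.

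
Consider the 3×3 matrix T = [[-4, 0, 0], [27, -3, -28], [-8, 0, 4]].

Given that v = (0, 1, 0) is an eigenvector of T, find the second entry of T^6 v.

729

First find the eigenvalue: Tv = (0, -3, 0) = -3·(0, 1, 0), so λ = -3.
Then T^6 v = λ^6·v = (-3)^6·(0, 1, 0) = 729·(0, 1, 0) = (0, 729, 0).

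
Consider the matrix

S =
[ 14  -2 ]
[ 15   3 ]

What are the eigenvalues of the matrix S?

8, 9

det(S - rI) = (14 - r)(3 - r) - (-2)·(15) = r^2 - 17r + 72.
This factors as (r - 8)·(r - 9) = 0.
Eigenvalues: 8, 9.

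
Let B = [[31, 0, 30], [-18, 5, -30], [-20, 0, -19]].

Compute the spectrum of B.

1, 5, 11

Set up det(tI - B) = 0.
Expanding along the first row, p(t) = t^3 - 17t^2 + 71t - 55.
Since p(5) = 0, t = 5 is a root.
Dividing by (t - 5) leaves t^2 - 12t + 11.
The quadratic factors as (t - 1)·(t - 11).
Eigenvalues: 1, 5, 11.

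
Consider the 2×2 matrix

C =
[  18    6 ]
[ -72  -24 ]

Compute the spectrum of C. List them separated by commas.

det(C - λI) = (18 - λ)(-24 - λ) - (6)·(-72) = λ^2 + 6λ.
This factors as (λ + 6)·λ = 0.
Eigenvalues: -6, 0.

-6, 0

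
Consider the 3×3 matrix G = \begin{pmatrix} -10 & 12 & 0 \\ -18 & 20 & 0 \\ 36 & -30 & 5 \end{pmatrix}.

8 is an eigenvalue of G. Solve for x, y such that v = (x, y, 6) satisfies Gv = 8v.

-2, -3

We need (G - 8I)v = 0.
G - 8I = [[-18, 12, 0], [-18, 12, 0], [36, -30, -3]].
Row 1: (-18)·x + (12)·y + (0)·6 = 0
Row 2: (-18)·x + (12)·y + (0)·6 = 0
Row 3: (36)·x + (-30)·y + (-3)·6 = 0
Solving gives x = -2, y = -3.
Check: G·(-2, -3, 6) = (-16, -24, 48) = 8·(-2, -3, 6).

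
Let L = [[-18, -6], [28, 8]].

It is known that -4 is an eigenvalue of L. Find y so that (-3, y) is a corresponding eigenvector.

7

We need (L + 4I)v = 0.
L + 4I = [[-14, -6], [28, 12]].
Row 1: (-14)·-3 + (-6)·y = 0
Row 2: (28)·-3 + (12)·y = 0
Solving gives y = 7.
Check: L·(-3, 7) = (12, -28) = -4·(-3, 7).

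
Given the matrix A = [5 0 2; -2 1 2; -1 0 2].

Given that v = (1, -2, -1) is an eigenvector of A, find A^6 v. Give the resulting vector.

First find the eigenvalue: Av = (3, -6, -3) = 3·(1, -2, -1), so λ = 3.
Then A^6 v = λ^6·v = 3^6·(1, -2, -1) = 729·(1, -2, -1) = (729, -1458, -729).

(729, -1458, -729)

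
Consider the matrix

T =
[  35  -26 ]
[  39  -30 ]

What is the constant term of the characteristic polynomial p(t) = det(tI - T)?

p(0) = det(0·I − T) = det(−T) = (−1)^2·det(T).
det(T) = -36, so p(0) = -36.

-36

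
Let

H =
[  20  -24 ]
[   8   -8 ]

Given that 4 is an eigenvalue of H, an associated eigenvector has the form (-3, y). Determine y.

-2

We need (H - 4I)v = 0.
H - 4I = [[16, -24], [8, -12]].
Row 1: (16)·-3 + (-24)·y = 0
Row 2: (8)·-3 + (-12)·y = 0
Solving gives y = -2.
Check: H·(-3, -2) = (-12, -8) = 4·(-3, -2).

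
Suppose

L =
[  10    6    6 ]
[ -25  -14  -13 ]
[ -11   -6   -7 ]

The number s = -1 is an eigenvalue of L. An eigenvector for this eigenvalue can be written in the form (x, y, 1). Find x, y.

0, -1

We need (L + 1I)v = 0.
L + 1I = [[11, 6, 6], [-25, -13, -13], [-11, -6, -6]].
Row 1: (11)·x + (6)·y + (6)·1 = 0
Row 2: (-25)·x + (-13)·y + (-13)·1 = 0
Row 3: (-11)·x + (-6)·y + (-6)·1 = 0
Solving gives x = 0, y = -1.
Check: L·(0, -1, 1) = (0, 1, -1) = -1·(0, -1, 1).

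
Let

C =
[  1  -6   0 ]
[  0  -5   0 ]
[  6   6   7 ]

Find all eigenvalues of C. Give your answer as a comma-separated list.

Compute the characteristic polynomial p(λ) = det(λI - C).
Expanding the 3×3 determinant: p(λ) = λ^3 - 3λ^2 - 33λ + 35.
Since p(1) = 0, λ = 1 is a root.
Factor out (λ - 1): p(λ) = (λ - 1)·(λ^2 - 2λ - 35).
The quadratic factors as (λ + 5)·(λ - 7).
Eigenvalues: -5, 1, 7.

-5, 1, 7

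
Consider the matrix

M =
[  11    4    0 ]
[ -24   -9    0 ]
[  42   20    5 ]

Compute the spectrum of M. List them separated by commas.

Set up det(λI - M) = 0.
Expanding the 3×3 determinant: p(λ) = λ^3 - 7λ^2 + 7λ + 15.
Since p(-1) = 0, λ = -1 is a root.
Dividing by (λ + 1) leaves λ^2 - 8λ + 15.
The quadratic factors as (λ - 3)·(λ - 5).
Eigenvalues: -1, 3, 5.

-1, 3, 5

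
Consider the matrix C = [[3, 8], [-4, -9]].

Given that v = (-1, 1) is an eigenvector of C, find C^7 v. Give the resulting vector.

First find the eigenvalue: Cv = (5, -5) = -5·(-1, 1), so λ = -5.
Then C^7 v = λ^7·v = (-5)^7·(-1, 1) = -78125·(-1, 1) = (78125, -78125).

(78125, -78125)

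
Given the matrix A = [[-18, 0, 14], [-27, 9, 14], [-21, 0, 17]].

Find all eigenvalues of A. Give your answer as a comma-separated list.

Set up det(λI - A) = 0.
Cofactor expansion gives p(λ) = λ^3 - 8λ^2 - 21λ + 108.
Rational-root test: λ = 3 gives p(3) = 0.
Dividing by (λ - 3) leaves λ^2 - 5λ - 36.
The quadratic factors as (λ + 4)·(λ - 9).
Eigenvalues: -4, 3, 9.

-4, 3, 9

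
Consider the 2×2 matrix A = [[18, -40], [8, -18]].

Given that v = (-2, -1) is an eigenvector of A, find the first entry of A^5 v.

First find the eigenvalue: Av = (4, 2) = -2·(-2, -1), so λ = -2.
Then A^5 v = λ^5·v = (-2)^5·(-2, -1) = -32·(-2, -1) = (64, 32).

64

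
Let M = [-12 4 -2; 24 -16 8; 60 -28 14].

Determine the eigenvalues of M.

Compute the characteristic polynomial p(t) = det(tI - M).
Expanding along the first row, p(t) = t^3 + 14t^2 + 48t.
Try t = 0: p(0) = 0, so 0 is a root.
Factor out t: p(t) = t·(t^2 + 14t + 48).
The quadratic factors as (t + 8)·(t + 6).
Eigenvalues: -8, -6, 0.

-8, -6, 0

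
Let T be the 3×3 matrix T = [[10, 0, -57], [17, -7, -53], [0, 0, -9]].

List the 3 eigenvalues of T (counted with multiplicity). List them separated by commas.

-9, -7, 10

Set up det(λI - T) = 0.
Cofactor expansion gives p(λ) = λ^3 + 6λ^2 - 97λ - 630.
Try λ = -7: p(-7) = 0, so -7 is a root.
Dividing by (λ + 7) leaves λ^2 - λ - 90.
The quadratic factors as (λ + 9)·(λ - 10).
Eigenvalues: -9, -7, 10.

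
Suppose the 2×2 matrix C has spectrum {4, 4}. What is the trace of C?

8

trace(C) is the sum of the eigenvalues: (4) + (4) = 8.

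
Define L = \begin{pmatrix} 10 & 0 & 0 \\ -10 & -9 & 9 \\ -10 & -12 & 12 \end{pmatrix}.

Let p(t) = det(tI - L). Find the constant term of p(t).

0

p(t) = t^3 - 13t^2 + 30t.
The constant term is 0.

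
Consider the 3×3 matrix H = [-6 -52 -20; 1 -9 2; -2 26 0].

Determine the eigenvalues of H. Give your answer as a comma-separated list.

-10, -9, 4

Compute the characteristic polynomial p(s) = det(sI - H).
Expanding the 3×3 determinant: p(s) = s^3 + 15s^2 + 14s - 360.
Since p(-10) = 0, s = -10 is a root.
Dividing by (s + 10) leaves s^2 + 5s - 36.
The quadratic factors as (s + 9)·(s - 4).
Eigenvalues: -10, -9, 4.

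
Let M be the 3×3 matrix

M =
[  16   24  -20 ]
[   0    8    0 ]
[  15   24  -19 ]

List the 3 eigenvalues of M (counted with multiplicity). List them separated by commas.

Set up det(λI - M) = 0.
Expanding the 3×3 determinant: p(λ) = λ^3 - 5λ^2 - 28λ + 32.
Try λ = 1: p(1) = 0, so 1 is a root.
Factor out (λ - 1): p(λ) = (λ - 1)·(λ^2 - 4λ - 32).
The quadratic factors as (λ + 4)·(λ - 8).
Eigenvalues: -4, 1, 8.

-4, 1, 8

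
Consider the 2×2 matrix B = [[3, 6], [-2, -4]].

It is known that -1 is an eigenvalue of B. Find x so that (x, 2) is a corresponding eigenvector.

-3

We need (B + 1I)v = 0.
B + 1I = [[4, 6], [-2, -3]].
Row 1: (4)·x + (6)·2 = 0
Row 2: (-2)·x + (-3)·2 = 0
Solving gives x = -3.
Check: B·(-3, 2) = (3, -2) = -1·(-3, 2).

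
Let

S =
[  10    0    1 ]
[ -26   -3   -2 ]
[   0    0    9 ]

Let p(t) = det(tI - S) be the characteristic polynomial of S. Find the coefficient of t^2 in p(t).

The coefficient of t^2 of det(tI - S) is −trace(S).
trace(S) = (10) + (-3) + (9) = 16, so the coefficient is -16.

-16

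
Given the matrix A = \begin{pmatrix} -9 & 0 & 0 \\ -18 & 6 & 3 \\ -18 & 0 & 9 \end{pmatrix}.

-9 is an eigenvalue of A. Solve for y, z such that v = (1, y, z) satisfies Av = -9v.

We need (A + 9I)v = 0.
A + 9I = [[0, 0, 0], [-18, 15, 3], [-18, 0, 18]].
Row 1: (0)·1 + (0)·y + (0)·z = 0
Row 2: (-18)·1 + (15)·y + (3)·z = 0
Row 3: (-18)·1 + (0)·y + (18)·z = 0
Solving gives y = 1, z = 1.
Check: A·(1, 1, 1) = (-9, -9, -9) = -9·(1, 1, 1).

1, 1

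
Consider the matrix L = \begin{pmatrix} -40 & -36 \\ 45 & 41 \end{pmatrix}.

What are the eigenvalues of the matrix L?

-4, 5

det(L - lambda·I) = (-40 - lambda)(41 - lambda) - (-36)·(45) = lambda^2 - lambda - 20.
This factors as (lambda + 4)·(lambda - 5) = 0.
Eigenvalues: -4, 5.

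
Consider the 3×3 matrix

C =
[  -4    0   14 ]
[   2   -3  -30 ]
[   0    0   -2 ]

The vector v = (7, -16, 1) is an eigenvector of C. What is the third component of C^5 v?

First find the eigenvalue: Cv = (-14, 32, -2) = -2·(7, -16, 1), so λ = -2.
Then C^5 v = λ^5·v = (-2)^5·(7, -16, 1) = -32·(7, -16, 1) = (-224, 512, -32).

-32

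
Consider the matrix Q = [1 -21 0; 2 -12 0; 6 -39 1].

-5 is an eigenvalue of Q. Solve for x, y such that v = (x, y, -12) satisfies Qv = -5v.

We need (Q + 5I)v = 0.
Q + 5I = [[6, -21, 0], [2, -7, 0], [6, -39, 6]].
Row 1: (6)·x + (-21)·y + (0)·-12 = 0
Row 2: (2)·x + (-7)·y + (0)·-12 = 0
Row 3: (6)·x + (-39)·y + (6)·-12 = 0
Solving gives x = -14, y = -4.
Check: Q·(-14, -4, -12) = (70, 20, 60) = -5·(-14, -4, -12).

-14, -4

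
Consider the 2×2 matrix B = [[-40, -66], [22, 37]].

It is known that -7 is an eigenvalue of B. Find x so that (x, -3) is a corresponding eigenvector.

We need (B + 7I)v = 0.
B + 7I = [[-33, -66], [22, 44]].
Row 1: (-33)·x + (-66)·-3 = 0
Row 2: (22)·x + (44)·-3 = 0
Solving gives x = 6.
Check: B·(6, -3) = (-42, 21) = -7·(6, -3).

6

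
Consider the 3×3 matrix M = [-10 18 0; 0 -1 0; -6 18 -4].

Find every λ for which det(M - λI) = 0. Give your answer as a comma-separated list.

-10, -4, -1

Compute the characteristic polynomial p(λ) = det(λI - M).
Expanding the 3×3 determinant: p(λ) = λ^3 + 15λ^2 + 54λ + 40.
Try λ = -4: p(-4) = 0, so -4 is a root.
Factor out (λ + 4): p(λ) = (λ + 4)·(λ^2 + 11λ + 10).
The quadratic factors as (λ + 10)·(λ + 1).
Eigenvalues: -10, -4, -1.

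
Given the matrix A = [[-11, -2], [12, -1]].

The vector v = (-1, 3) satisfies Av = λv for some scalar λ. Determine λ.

Compute Av: A·(-1, 3) = (5, -15).
Since Av = λv, compare component 1: 5 = λ·-1, so λ = -5.

-5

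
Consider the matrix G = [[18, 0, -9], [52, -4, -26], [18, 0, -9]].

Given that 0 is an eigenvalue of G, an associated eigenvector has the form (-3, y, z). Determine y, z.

0, -6

We need (G)v = 0.
G = [[18, 0, -9], [52, -4, -26], [18, 0, -9]].
Row 1: (18)·-3 + (0)·y + (-9)·z = 0
Row 2: (52)·-3 + (-4)·y + (-26)·z = 0
Row 3: (18)·-3 + (0)·y + (-9)·z = 0
Solving gives y = 0, z = -6.
Check: G·(-3, 0, -6) = (0, 0, 0) = 0·(-3, 0, -6).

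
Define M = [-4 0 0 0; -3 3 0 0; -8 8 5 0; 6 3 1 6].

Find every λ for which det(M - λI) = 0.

M is lower triangular, so its eigenvalues are the diagonal entries.
Diagonal: -4, 3, 5, 6.

-4, 3, 5, 6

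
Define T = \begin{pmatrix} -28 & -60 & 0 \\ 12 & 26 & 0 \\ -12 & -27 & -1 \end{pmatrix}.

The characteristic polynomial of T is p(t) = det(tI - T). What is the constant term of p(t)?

-8

p(t) = t^3 + 3t^2 - 6t - 8.
The constant term is -8.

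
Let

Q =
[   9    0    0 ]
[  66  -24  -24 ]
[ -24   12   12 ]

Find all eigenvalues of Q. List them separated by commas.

-12, 0, 9

The characteristic polynomial is p(λ) = det(λI - Q).
Expanding along the first row, p(λ) = λ^3 + 3λ^2 - 108λ.
Try λ = -12: p(-12) = 0, so -12 is a root.
Factor out (λ + 12): p(λ) = (λ + 12)·(λ^2 - 9λ).
The quadratic factors as λ·(λ - 9).
Eigenvalues: -12, 0, 9.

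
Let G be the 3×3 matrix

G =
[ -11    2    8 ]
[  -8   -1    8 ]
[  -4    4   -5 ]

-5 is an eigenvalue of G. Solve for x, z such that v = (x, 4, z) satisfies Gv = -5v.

We need (G + 5I)v = 0.
G + 5I = [[-6, 2, 8], [-8, 4, 8], [-4, 4, 0]].
Row 1: (-6)·x + (2)·4 + (8)·z = 0
Row 2: (-8)·x + (4)·4 + (8)·z = 0
Row 3: (-4)·x + (4)·4 + (0)·z = 0
Solving gives x = 4, z = 2.
Check: G·(4, 4, 2) = (-20, -20, -10) = -5·(4, 4, 2).

4, 2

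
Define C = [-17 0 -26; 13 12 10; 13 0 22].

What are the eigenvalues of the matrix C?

Set up det(rI - C) = 0.
Cofactor expansion gives p(r) = r^3 - 17r^2 + 24r + 432.
Rational-root test: r = 12 gives p(12) = 0.
Dividing by (r - 12) leaves r^2 - 5r - 36.
The quadratic factors as (r + 4)·(r - 9).
Eigenvalues: -4, 9, 12.

-4, 9, 12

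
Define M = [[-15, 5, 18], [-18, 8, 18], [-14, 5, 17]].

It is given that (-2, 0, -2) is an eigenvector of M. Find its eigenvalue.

Compute Mv: M·(-2, 0, -2) = (-6, 0, -6).
Since Mv = λv, compare component 1: -6 = λ·-2, so λ = 3.

3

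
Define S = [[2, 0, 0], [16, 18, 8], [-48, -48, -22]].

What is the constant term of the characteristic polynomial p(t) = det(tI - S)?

24

p(0) = det(0·I − S) = det(−S) = (−1)^3·det(S).
det(S) = -24, so p(0) = 24.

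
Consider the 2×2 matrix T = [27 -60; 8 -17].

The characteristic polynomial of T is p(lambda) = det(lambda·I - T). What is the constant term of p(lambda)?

21

p(lambda) = lambda^2 - 10·lambda + 21.
The constant term is 21.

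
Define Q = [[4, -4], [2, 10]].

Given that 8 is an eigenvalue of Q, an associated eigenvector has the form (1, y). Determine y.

We need (Q - 8I)v = 0.
Q - 8I = [[-4, -4], [2, 2]].
Row 1: (-4)·1 + (-4)·y = 0
Row 2: (2)·1 + (2)·y = 0
Solving gives y = -1.
Check: Q·(1, -1) = (8, -8) = 8·(1, -1).

-1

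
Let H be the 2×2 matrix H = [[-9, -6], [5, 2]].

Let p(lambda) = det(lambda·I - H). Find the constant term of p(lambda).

12

p(lambda) = lambda^2 + 7·lambda + 12.
The constant term is 12.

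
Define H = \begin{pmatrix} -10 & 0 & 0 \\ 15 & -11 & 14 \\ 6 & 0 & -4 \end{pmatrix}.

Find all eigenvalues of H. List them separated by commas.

-11, -10, -4

Compute the characteristic polynomial p(lambda) = det(lambda·I - H).
Expanding the 3×3 determinant: p(lambda) = lambda^3 + 25·lambda^2 + 194·lambda + 440.
Since p(-4) = 0, lambda = -4 is a root.
Factor out (lambda + 4): p(lambda) = (lambda + 4)·(lambda^2 + 21·lambda + 110).
The quadratic factors as (lambda + 11)·(lambda + 10).
Eigenvalues: -11, -10, -4.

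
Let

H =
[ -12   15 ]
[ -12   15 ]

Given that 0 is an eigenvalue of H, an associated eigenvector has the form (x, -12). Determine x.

We need (H)v = 0.
H = [[-12, 15], [-12, 15]].
Row 1: (-12)·x + (15)·-12 = 0
Row 2: (-12)·x + (15)·-12 = 0
Solving gives x = -15.
Check: H·(-15, -12) = (0, 0) = 0·(-15, -12).

-15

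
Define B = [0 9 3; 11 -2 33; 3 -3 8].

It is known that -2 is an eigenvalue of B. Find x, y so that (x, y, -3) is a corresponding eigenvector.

We need (B + 2I)v = 0.
B + 2I = [[2, 9, 3], [11, 0, 33], [3, -3, 10]].
Row 1: (2)·x + (9)·y + (3)·-3 = 0
Row 2: (11)·x + (0)·y + (33)·-3 = 0
Row 3: (3)·x + (-3)·y + (10)·-3 = 0
Solving gives x = 9, y = -1.
Check: B·(9, -1, -3) = (-18, 2, 6) = -2·(9, -1, -3).

9, -1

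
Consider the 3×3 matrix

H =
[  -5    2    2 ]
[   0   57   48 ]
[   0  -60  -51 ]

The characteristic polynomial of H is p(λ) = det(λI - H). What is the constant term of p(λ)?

p(λ) = λ^3 - λ^2 - 57λ - 135.
The constant term is -135.

-135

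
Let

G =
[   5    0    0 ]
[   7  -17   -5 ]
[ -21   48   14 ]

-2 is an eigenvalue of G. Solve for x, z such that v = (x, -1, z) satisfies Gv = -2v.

0, 3

We need (G + 2I)v = 0.
G + 2I = [[7, 0, 0], [7, -15, -5], [-21, 48, 16]].
Row 1: (7)·x + (0)·-1 + (0)·z = 0
Row 2: (7)·x + (-15)·-1 + (-5)·z = 0
Row 3: (-21)·x + (48)·-1 + (16)·z = 0
Solving gives x = 0, z = 3.
Check: G·(0, -1, 3) = (0, 2, -6) = -2·(0, -1, 3).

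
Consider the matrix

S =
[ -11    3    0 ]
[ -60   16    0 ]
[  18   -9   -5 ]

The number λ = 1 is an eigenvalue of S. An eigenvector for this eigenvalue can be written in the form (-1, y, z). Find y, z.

-4, 3

We need (S - 1I)v = 0.
S - 1I = [[-12, 3, 0], [-60, 15, 0], [18, -9, -6]].
Row 1: (-12)·-1 + (3)·y + (0)·z = 0
Row 2: (-60)·-1 + (15)·y + (0)·z = 0
Row 3: (18)·-1 + (-9)·y + (-6)·z = 0
Solving gives y = -4, z = 3.
Check: S·(-1, -4, 3) = (-1, -4, 3) = 1·(-1, -4, 3).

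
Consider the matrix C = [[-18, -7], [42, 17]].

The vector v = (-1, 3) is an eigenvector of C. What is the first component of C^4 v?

First find the eigenvalue: Cv = (-3, 9) = 3·(-1, 3), so λ = 3.
Then C^4 v = λ^4·v = 3^4·(-1, 3) = 81·(-1, 3) = (-81, 243).

-81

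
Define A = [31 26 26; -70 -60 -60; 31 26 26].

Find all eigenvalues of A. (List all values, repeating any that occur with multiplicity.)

The characteristic polynomial is p(λ) = det(λI - A).
Cofactor expansion gives p(λ) = λ^3 + 3λ^2 - 40λ.
Try λ = 0: p(0) = 0, so 0 is a root.
Dividing by λ leaves λ^2 + 3λ - 40.
The quadratic factors as (λ + 8)·(λ - 5).
Eigenvalues: -8, 0, 5.

-8, 0, 5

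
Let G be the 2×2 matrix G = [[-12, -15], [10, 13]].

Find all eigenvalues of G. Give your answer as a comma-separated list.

-2, 3

det(G - μI) = (-12 - μ)(13 - μ) - (-15)·(10) = μ^2 - μ - 6.
This factors as (μ + 2)·(μ - 3) = 0.
Eigenvalues: -2, 3.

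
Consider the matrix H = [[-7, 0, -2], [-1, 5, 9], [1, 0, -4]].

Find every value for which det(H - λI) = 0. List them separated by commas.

Set up det(lambda·I - H) = 0.
Cofactor expansion gives p(lambda) = lambda^3 + 6·lambda^2 - 25·lambda - 150.
Try lambda = -5: p(-5) = 0, so -5 is a root.
Dividing by (lambda + 5) leaves lambda^2 + lambda - 30.
The quadratic factors as (lambda + 6)·(lambda - 5).
Eigenvalues: -6, -5, 5.

-6, -5, 5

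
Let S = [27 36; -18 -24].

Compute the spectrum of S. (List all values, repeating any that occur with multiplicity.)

det(S - lambda·I) = (27 - lambda)(-24 - lambda) - (36)·(-18) = lambda^2 - 3·lambda.
This factors as lambda·(lambda - 3) = 0.
Eigenvalues: 0, 3.

0, 3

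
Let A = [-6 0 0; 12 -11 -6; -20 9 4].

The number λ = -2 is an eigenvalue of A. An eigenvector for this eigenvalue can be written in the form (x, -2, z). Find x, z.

We need (A + 2I)v = 0.
A + 2I = [[-4, 0, 0], [12, -9, -6], [-20, 9, 6]].
Row 1: (-4)·x + (0)·-2 + (0)·z = 0
Row 2: (12)·x + (-9)·-2 + (-6)·z = 0
Row 3: (-20)·x + (9)·-2 + (6)·z = 0
Solving gives x = 0, z = 3.
Check: A·(0, -2, 3) = (0, 4, -6) = -2·(0, -2, 3).

0, 3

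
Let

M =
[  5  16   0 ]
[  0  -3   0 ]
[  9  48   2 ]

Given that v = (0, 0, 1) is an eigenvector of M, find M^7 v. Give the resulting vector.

First find the eigenvalue: Mv = (0, 0, 2) = 2·(0, 0, 1), so λ = 2.
Then M^7 v = λ^7·v = 2^7·(0, 0, 1) = 128·(0, 0, 1) = (0, 0, 128).

(0, 0, 128)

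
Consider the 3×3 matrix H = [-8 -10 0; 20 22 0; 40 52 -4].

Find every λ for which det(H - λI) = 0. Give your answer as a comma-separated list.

-4, 2, 12

The characteristic polynomial is p(λ) = det(λI - H).
Expanding along the first row, p(λ) = λ^3 - 10λ^2 - 32λ + 96.
Try λ = 12: p(12) = 0, so 12 is a root.
Dividing by (λ - 12) leaves λ^2 + 2λ - 8.
The quadratic factors as (λ + 4)·(λ - 2).
Eigenvalues: -4, 2, 12.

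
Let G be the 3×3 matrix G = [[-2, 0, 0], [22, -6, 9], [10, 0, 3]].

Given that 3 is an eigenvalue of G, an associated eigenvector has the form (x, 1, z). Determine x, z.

We need (G - 3I)v = 0.
G - 3I = [[-5, 0, 0], [22, -9, 9], [10, 0, 0]].
Row 1: (-5)·x + (0)·1 + (0)·z = 0
Row 2: (22)·x + (-9)·1 + (9)·z = 0
Row 3: (10)·x + (0)·1 + (0)·z = 0
Solving gives x = 0, z = 1.
Check: G·(0, 1, 1) = (0, 3, 3) = 3·(0, 1, 1).

0, 1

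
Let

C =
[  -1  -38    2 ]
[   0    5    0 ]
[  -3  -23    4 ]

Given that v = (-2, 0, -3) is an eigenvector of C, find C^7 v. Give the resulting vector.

(-256, 0, -384)

First find the eigenvalue: Cv = (-4, 0, -6) = 2·(-2, 0, -3), so λ = 2.
Then C^7 v = λ^7·v = 2^7·(-2, 0, -3) = 128·(-2, 0, -3) = (-256, 0, -384).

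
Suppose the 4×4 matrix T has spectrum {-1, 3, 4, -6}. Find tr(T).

trace(T) is the sum of the eigenvalues: (-1) + (3) + (4) + (-6) = 0.

0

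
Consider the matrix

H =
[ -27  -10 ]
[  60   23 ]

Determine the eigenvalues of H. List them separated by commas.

det(H - sI) = (-27 - s)(23 - s) - (-10)·(60) = s^2 + 4s - 21.
This factors as (s + 7)·(s - 3) = 0.
Eigenvalues: -7, 3.

-7, 3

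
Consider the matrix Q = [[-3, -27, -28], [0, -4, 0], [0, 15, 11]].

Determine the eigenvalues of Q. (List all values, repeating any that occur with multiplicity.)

Compute the characteristic polynomial p(λ) = det(λI - Q).
Expanding along the first row, p(λ) = λ^3 - 4λ^2 - 65λ - 132.
Rational-root test: λ = 11 gives p(11) = 0.
Dividing by (λ - 11) leaves λ^2 + 7λ + 12.
The quadratic factors as (λ + 4)·(λ + 3).
Eigenvalues: -4, -3, 11.

-4, -3, 11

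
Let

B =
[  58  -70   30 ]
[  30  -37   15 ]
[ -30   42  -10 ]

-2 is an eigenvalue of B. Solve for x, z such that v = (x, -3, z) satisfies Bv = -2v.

We need (B + 2I)v = 0.
B + 2I = [[60, -70, 30], [30, -35, 15], [-30, 42, -8]].
Row 1: (60)·x + (-70)·-3 + (30)·z = 0
Row 2: (30)·x + (-35)·-3 + (15)·z = 0
Row 3: (-30)·x + (42)·-3 + (-8)·z = 0
Solving gives x = -5, z = 3.
Check: B·(-5, -3, 3) = (10, 6, -6) = -2·(-5, -3, 3).

-5, 3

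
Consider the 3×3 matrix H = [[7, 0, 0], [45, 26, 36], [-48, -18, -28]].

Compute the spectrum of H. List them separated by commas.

-10, 7, 8

The characteristic polynomial is p(s) = det(sI - H).
Expanding the 3×3 determinant: p(s) = s^3 - 5s^2 - 94s + 560.
Since p(7) = 0, s = 7 is a root.
Dividing by (s - 7) leaves s^2 + 2s - 80.
The quadratic factors as (s + 10)·(s - 8).
Eigenvalues: -10, 7, 8.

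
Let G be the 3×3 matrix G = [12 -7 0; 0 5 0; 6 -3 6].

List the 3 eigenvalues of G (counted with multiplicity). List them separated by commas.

5, 6, 12

Set up det(sI - G) = 0.
Cofactor expansion gives p(s) = s^3 - 23s^2 + 162s - 360.
Since p(5) = 0, s = 5 is a root.
Dividing by (s - 5) leaves s^2 - 18s + 72.
The quadratic factors as (s - 6)·(s - 12).
Eigenvalues: 5, 6, 12.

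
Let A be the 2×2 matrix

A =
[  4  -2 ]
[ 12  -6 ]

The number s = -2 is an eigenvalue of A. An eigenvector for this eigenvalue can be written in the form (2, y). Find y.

6

We need (A + 2I)v = 0.
A + 2I = [[6, -2], [12, -4]].
Row 1: (6)·2 + (-2)·y = 0
Row 2: (12)·2 + (-4)·y = 0
Solving gives y = 6.
Check: A·(2, 6) = (-4, -12) = -2·(2, 6).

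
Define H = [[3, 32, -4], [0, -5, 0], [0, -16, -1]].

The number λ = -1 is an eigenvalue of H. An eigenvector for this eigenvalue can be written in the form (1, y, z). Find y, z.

We need (H + 1I)v = 0.
H + 1I = [[4, 32, -4], [0, -4, 0], [0, -16, 0]].
Row 1: (4)·1 + (32)·y + (-4)·z = 0
Row 2: (0)·1 + (-4)·y + (0)·z = 0
Row 3: (0)·1 + (-16)·y + (0)·z = 0
Solving gives y = 0, z = 1.
Check: H·(1, 0, 1) = (-1, 0, -1) = -1·(1, 0, 1).

0, 1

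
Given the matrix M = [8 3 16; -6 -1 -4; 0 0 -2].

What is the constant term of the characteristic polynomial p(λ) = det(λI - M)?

p(0) = det(0·I − M) = det(−M) = (−1)^3·det(M).
det(M) = -20, so p(0) = 20.

20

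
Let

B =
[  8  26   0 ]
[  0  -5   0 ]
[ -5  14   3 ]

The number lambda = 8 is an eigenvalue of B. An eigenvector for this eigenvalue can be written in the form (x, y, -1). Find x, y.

We need (B - 8I)v = 0.
B - 8I = [[0, 26, 0], [0, -13, 0], [-5, 14, -5]].
Row 1: (0)·x + (26)·y + (0)·-1 = 0
Row 2: (0)·x + (-13)·y + (0)·-1 = 0
Row 3: (-5)·x + (14)·y + (-5)·-1 = 0
Solving gives x = 1, y = 0.
Check: B·(1, 0, -1) = (8, 0, -8) = 8·(1, 0, -1).

1, 0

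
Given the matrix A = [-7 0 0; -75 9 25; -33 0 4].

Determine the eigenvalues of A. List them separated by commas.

-7, 4, 9

Set up det(λI - A) = 0.
Expanding along the first row, p(λ) = λ^3 - 6λ^2 - 55λ + 252.
Try λ = 9: p(9) = 0, so 9 is a root.
Dividing by (λ - 9) leaves λ^2 + 3λ - 28.
The quadratic factors as (λ + 7)·(λ - 4).
Eigenvalues: -7, 4, 9.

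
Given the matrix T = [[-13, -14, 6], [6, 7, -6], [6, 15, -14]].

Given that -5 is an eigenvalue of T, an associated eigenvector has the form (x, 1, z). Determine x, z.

We need (T + 5I)v = 0.
T + 5I = [[-8, -14, 6], [6, 12, -6], [6, 15, -9]].
Row 1: (-8)·x + (-14)·1 + (6)·z = 0
Row 2: (6)·x + (12)·1 + (-6)·z = 0
Row 3: (6)·x + (15)·1 + (-9)·z = 0
Solving gives x = -1, z = 1.
Check: T·(-1, 1, 1) = (5, -5, -5) = -5·(-1, 1, 1).

-1, 1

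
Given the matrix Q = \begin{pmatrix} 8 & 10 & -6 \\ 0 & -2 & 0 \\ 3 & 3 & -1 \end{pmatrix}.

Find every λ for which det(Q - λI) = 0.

Set up det(rI - Q) = 0.
Expanding the 3×3 determinant: p(r) = r^3 - 5r^2 - 4r + 20.
Rational-root test: r = 5 gives p(5) = 0.
Factor out (r - 5): p(r) = (r - 5)·(r^2 - 4).
The quadratic factors as (r + 2)·(r - 2).
Eigenvalues: -2, 2, 5.

-2, 2, 5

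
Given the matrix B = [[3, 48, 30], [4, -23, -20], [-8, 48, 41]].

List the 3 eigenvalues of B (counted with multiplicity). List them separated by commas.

Set up det(rI - B) = 0.
Expanding the 3×3 determinant: p(r) = r^3 - 21r^2 + 119r - 99.
Since p(1) = 0, r = 1 is a root.
Dividing by (r - 1) leaves r^2 - 20r + 99.
The quadratic factors as (r - 9)·(r - 11).
Eigenvalues: 1, 9, 11.

1, 9, 11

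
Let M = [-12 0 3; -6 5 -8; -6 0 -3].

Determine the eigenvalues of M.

Set up det(λI - M) = 0.
Expanding the 3×3 determinant: p(λ) = λ^3 + 10λ^2 - 21λ - 270.
Rational-root test: λ = 5 gives p(5) = 0.
Dividing by (λ - 5) leaves λ^2 + 15λ + 54.
The quadratic factors as (λ + 9)·(λ + 6).
Eigenvalues: -9, -6, 5.

-9, -6, 5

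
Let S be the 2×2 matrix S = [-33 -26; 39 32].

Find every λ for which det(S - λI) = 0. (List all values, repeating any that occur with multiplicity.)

-7, 6

det(S - sI) = (-33 - s)(32 - s) - (-26)·(39) = s^2 + s - 42.
This factors as (s + 7)·(s - 6) = 0.
Eigenvalues: -7, 6.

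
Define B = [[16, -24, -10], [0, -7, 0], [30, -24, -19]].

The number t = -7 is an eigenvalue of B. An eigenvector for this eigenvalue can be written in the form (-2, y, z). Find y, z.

We need (B + 7I)v = 0.
B + 7I = [[23, -24, -10], [0, 0, 0], [30, -24, -12]].
Row 1: (23)·-2 + (-24)·y + (-10)·z = 0
Row 2: (0)·-2 + (0)·y + (0)·z = 0
Row 3: (30)·-2 + (-24)·y + (-12)·z = 0
Solving gives y = 1, z = -7.
Check: B·(-2, 1, -7) = (14, -7, 49) = -7·(-2, 1, -7).

1, -7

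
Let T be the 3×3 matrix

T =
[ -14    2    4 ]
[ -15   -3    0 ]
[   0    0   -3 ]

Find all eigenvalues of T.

Compute the characteristic polynomial p(λ) = det(λI - T).
Expanding along the first row, p(λ) = λ^3 + 20λ^2 + 123λ + 216.
Since p(-9) = 0, λ = -9 is a root.
Dividing by (λ + 9) leaves λ^2 + 11λ + 24.
The quadratic factors as (λ + 8)·(λ + 3).
Eigenvalues: -9, -8, -3.

-9, -8, -3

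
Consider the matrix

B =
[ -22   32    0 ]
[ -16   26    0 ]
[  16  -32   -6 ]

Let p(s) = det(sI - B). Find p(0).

-360

p(0) = det(0·I − B) = det(−B) = (−1)^3·det(B).
det(B) = 360, so p(0) = -360.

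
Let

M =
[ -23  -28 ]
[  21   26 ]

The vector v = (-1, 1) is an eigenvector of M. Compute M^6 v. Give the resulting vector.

(-15625, 15625)

First find the eigenvalue: Mv = (-5, 5) = 5·(-1, 1), so λ = 5.
Then M^6 v = λ^6·v = 5^6·(-1, 1) = 15625·(-1, 1) = (-15625, 15625).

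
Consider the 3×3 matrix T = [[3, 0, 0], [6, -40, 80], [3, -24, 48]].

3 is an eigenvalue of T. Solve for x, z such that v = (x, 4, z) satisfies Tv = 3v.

2, 2

We need (T - 3I)v = 0.
T - 3I = [[0, 0, 0], [6, -43, 80], [3, -24, 45]].
Row 1: (0)·x + (0)·4 + (0)·z = 0
Row 2: (6)·x + (-43)·4 + (80)·z = 0
Row 3: (3)·x + (-24)·4 + (45)·z = 0
Solving gives x = 2, z = 2.
Check: T·(2, 4, 2) = (6, 12, 6) = 3·(2, 4, 2).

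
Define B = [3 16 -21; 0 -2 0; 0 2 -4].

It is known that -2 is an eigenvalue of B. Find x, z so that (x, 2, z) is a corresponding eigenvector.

We need (B + 2I)v = 0.
B + 2I = [[5, 16, -21], [0, 0, 0], [0, 2, -2]].
Row 1: (5)·x + (16)·2 + (-21)·z = 0
Row 2: (0)·x + (0)·2 + (0)·z = 0
Row 3: (0)·x + (2)·2 + (-2)·z = 0
Solving gives x = 2, z = 2.
Check: B·(2, 2, 2) = (-4, -4, -4) = -2·(2, 2, 2).

2, 2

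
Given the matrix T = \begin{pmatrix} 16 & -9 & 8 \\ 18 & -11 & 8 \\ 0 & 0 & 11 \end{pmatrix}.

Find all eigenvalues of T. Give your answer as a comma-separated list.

Set up det(λI - T) = 0.
Cofactor expansion gives p(λ) = λ^3 - 16λ^2 + 41λ + 154.
Since p(-2) = 0, λ = -2 is a root.
Dividing by (λ + 2) leaves λ^2 - 18λ + 77.
The quadratic factors as (λ - 7)·(λ - 11).
Eigenvalues: -2, 7, 11.

-2, 7, 11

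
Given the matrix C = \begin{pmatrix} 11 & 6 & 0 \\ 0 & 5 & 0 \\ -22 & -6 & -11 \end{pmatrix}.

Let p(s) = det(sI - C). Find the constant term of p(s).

p(s) = s^3 - 5s^2 - 121s + 605.
The constant term is 605.

605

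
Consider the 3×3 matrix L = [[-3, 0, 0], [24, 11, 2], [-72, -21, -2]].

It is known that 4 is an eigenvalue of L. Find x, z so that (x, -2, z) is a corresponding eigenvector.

We need (L - 4I)v = 0.
L - 4I = [[-7, 0, 0], [24, 7, 2], [-72, -21, -6]].
Row 1: (-7)·x + (0)·-2 + (0)·z = 0
Row 2: (24)·x + (7)·-2 + (2)·z = 0
Row 3: (-72)·x + (-21)·-2 + (-6)·z = 0
Solving gives x = 0, z = 7.
Check: L·(0, -2, 7) = (0, -8, 28) = 4·(0, -2, 7).

0, 7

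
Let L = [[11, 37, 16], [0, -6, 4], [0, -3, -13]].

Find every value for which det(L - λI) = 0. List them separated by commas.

Compute the characteristic polynomial p(lambda) = det(lambda·I - L).
Expanding the 3×3 determinant: p(lambda) = lambda^3 + 8·lambda^2 - 119·lambda - 990.
Try lambda = -9: p(-9) = 0, so -9 is a root.
Dividing by (lambda + 9) leaves lambda^2 - lambda - 110.
The quadratic factors as (lambda + 10)·(lambda - 11).
Eigenvalues: -10, -9, 11.

-10, -9, 11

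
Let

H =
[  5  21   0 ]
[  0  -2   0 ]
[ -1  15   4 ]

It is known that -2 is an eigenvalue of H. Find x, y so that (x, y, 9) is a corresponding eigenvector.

We need (H + 2I)v = 0.
H + 2I = [[7, 21, 0], [0, 0, 0], [-1, 15, 6]].
Row 1: (7)·x + (21)·y + (0)·9 = 0
Row 2: (0)·x + (0)·y + (0)·9 = 0
Row 3: (-1)·x + (15)·y + (6)·9 = 0
Solving gives x = 9, y = -3.
Check: H·(9, -3, 9) = (-18, 6, -18) = -2·(9, -3, 9).

9, -3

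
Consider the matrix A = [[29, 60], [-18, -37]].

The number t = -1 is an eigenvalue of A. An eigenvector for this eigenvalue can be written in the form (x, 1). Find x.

We need (A + 1I)v = 0.
A + 1I = [[30, 60], [-18, -36]].
Row 1: (30)·x + (60)·1 = 0
Row 2: (-18)·x + (-36)·1 = 0
Solving gives x = -2.
Check: A·(-2, 1) = (2, -1) = -1·(-2, 1).

-2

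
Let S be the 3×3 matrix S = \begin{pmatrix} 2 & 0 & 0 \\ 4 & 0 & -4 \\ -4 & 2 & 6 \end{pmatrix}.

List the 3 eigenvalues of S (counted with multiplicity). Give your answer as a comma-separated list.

Compute the characteristic polynomial p(μ) = det(μI - S).
Expanding the 3×3 determinant: p(μ) = μ^3 - 8μ^2 + 20μ - 16.
Try μ = 4: p(4) = 0, so 4 is a root.
Factor out (μ - 4): p(μ) = (μ - 4)·(μ^2 - 4μ + 4).
The quadratic factor is (μ - 2)^2.
Eigenvalues: 2, 2, 4.

2, 2, 4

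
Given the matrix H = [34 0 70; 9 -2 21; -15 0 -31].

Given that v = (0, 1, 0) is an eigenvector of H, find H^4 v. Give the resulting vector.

First find the eigenvalue: Hv = (0, -2, 0) = -2·(0, 1, 0), so λ = -2.
Then H^4 v = λ^4·v = (-2)^4·(0, 1, 0) = 16·(0, 1, 0) = (0, 16, 0).

(0, 16, 0)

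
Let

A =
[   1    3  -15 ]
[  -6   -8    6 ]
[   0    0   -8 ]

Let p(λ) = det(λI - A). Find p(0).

p(0) = det(0·I − A) = det(−A) = (−1)^3·det(A).
det(A) = -80, so p(0) = 80.

80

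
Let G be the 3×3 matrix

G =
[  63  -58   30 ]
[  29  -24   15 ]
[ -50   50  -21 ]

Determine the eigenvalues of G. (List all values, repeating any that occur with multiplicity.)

The characteristic polynomial is p(μ) = det(μI - G).
Cofactor expansion gives p(μ) = μ^3 - 18μ^2 + 101μ - 180.
Rational-root test: μ = 4 gives p(4) = 0.
Dividing by (μ - 4) leaves μ^2 - 14μ + 45.
The quadratic factors as (μ - 5)·(μ - 9).
Eigenvalues: 4, 5, 9.

4, 5, 9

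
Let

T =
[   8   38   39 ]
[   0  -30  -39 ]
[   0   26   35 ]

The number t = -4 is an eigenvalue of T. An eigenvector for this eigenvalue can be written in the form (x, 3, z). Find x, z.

We need (T + 4I)v = 0.
T + 4I = [[12, 38, 39], [0, -26, -39], [0, 26, 39]].
Row 1: (12)·x + (38)·3 + (39)·z = 0
Row 2: (0)·x + (-26)·3 + (-39)·z = 0
Row 3: (0)·x + (26)·3 + (39)·z = 0
Solving gives x = -3, z = -2.
Check: T·(-3, 3, -2) = (12, -12, 8) = -4·(-3, 3, -2).

-3, -2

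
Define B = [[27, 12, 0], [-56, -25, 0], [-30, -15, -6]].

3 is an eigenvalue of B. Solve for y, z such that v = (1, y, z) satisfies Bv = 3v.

We need (B - 3I)v = 0.
B - 3I = [[24, 12, 0], [-56, -28, 0], [-30, -15, -9]].
Row 1: (24)·1 + (12)·y + (0)·z = 0
Row 2: (-56)·1 + (-28)·y + (0)·z = 0
Row 3: (-30)·1 + (-15)·y + (-9)·z = 0
Solving gives y = -2, z = 0.
Check: B·(1, -2, 0) = (3, -6, 0) = 3·(1, -2, 0).

-2, 0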